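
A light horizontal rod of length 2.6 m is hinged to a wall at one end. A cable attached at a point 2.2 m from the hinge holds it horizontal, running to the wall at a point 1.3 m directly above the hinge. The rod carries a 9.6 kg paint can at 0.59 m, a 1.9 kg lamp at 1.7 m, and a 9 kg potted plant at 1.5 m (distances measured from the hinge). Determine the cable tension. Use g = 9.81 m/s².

Take moments about the hinge.
Paint can: 9.6 × 9.81 = 94.18 N down at 0.59 m → arm 0.59 m, τ = 94.18 × 0.59 = 55.57 N·m clockwise.
Lamp: 1.9 × 9.81 = 18.64 N down at 1.7 m → arm 1.7 m, τ = 18.64 × 1.7 = 31.69 N·m clockwise.
Potted plant: 9 × 9.81 = 88.29 N down at 1.5 m → arm 1.5 m, τ = 88.29 × 1.5 = 132.4 N·m clockwise.
Total clockwise load moment = 219.7 N·m.
The cable tension T acts at 2.2 m; only its component perpendicular to the rod, T sinθ, produces torque. sinθ = h/√(h²+d²) = 1.3/√(1.3²+2.2²) = 0.5087.
Setting net torque to zero: T × 2.2 × 0.5087 = 219.7 → T = 219.7 / 1.119 = 196 N.

T ≈ 196 N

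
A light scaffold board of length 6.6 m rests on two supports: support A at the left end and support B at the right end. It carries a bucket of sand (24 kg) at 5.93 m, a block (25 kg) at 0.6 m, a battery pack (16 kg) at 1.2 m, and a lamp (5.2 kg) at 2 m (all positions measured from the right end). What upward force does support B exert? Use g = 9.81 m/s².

R_B ≈ 411 N

Sum moments about support A (its reaction then has zero moment arm).
Bucket of sand: 24 × 9.81 = 235.4 N down at 5.93 m → arm 0.67 m, τ = 235.4 × 0.67 = 157.7 N·m clockwise.
Block: 25 × 9.81 = 245.2 N down at 0.6 m → arm 6 m, τ = 245.2 × 6 = 1471 N·m clockwise.
Battery pack: 16 × 9.81 = 157 N down at 1.2 m → arm 5.4 m, τ = 157 × 5.4 = 847.8 N·m clockwise.
Lamp: 5.2 × 9.81 = 51.01 N down at 2 m → arm 4.6 m, τ = 51.01 × 4.6 = 234.6 N·m clockwise.
Net load moment about support A = 2711 N·m clockwise.
Reaction R at support B is upward at 0 m, arm 6.6 m → moment R × 6.6 counterclockwise.
Balancing moments: R × 6.6 = 2711, giving R = 411 N.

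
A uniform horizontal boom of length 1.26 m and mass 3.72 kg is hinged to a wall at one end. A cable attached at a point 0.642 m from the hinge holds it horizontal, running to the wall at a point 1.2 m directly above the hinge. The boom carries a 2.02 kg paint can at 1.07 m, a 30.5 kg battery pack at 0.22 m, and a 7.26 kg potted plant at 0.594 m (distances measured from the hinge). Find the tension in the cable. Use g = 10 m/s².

Taking torques about the hinge:
Beam weight: 3.72 × 10 = 37.2 N down at 0.63 m → arm 0.63 m, τ = 37.2 × 0.63 = 23.44 N·m clockwise.
Paint can: 2.02 × 10 = 20.2 N down at 1.07 m → arm 1.07 m, τ = 20.2 × 1.07 = 21.61 N·m clockwise.
Battery pack: 30.5 × 10 = 305 N down at 0.22 m → arm 0.22 m, τ = 305 × 0.22 = 67.1 N·m clockwise.
Potted plant: 7.26 × 10 = 72.6 N down at 0.594 m → arm 0.594 m, τ = 72.6 × 0.594 = 43.12 N·m clockwise.
Total clockwise load moment = 155.3 N·m.
The cable tension T acts at 0.642 m; only its component perpendicular to the boom, T sinθ, produces torque. sinθ = h/√(h²+d²) = 1.2/√(1.2²+0.642²) = 0.8817.
For rotational equilibrium, T × 0.642 × 0.8817 = 155.3, so T = 155.3 / 0.5661 = 274 N.

T ≈ 274 N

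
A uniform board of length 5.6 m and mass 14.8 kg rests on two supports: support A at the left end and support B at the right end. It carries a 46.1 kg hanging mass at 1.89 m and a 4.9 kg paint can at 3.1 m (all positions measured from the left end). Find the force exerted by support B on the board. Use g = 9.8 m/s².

R_B ≈ 252 N

About support A:
Beam weight: 14.8 × 9.8 = 145 N down at 2.8 m → arm 2.8 m, τ = 145 × 2.8 = 406 N·m clockwise.
Hanging mass: 46.1 × 9.8 = 451.8 N down at 1.89 m → arm 1.89 m, τ = 451.8 × 1.89 = 853.9 N·m clockwise.
Paint can: 4.9 × 9.8 = 48.02 N down at 3.1 m → arm 3.1 m, τ = 48.02 × 3.1 = 148.9 N·m clockwise.
Net load moment about support A = 1409 N·m clockwise.
Reaction R at support B is upward at 5.6 m, arm 5.6 m → moment R × 5.6 counterclockwise.
Balancing moments: R × 5.6 = 1409, giving R = 252 N.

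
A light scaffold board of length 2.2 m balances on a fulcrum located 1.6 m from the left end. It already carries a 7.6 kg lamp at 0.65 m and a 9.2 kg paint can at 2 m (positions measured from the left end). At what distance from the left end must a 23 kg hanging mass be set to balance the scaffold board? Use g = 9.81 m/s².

Taking torques about the fulcrum (at 1.6 m from the left end):
Lamp: 7.6 × 9.81 = 74.56 N down at 0.65 m → arm 0.95 m, τ = 74.56 × 0.95 = 70.83 N·m counterclockwise.
Paint can: 9.2 × 9.81 = 90.25 N down at 2 m → arm 0.4 m, τ = 90.25 × 0.4 = 36.1 N·m clockwise.
Net moment of existing loads = 34.73 N·m counterclockwise.
The hanging mass weighs 23 × 9.81 = 225.6 N and must supply an equal clockwise moment, so its lever arm about the fulcrum is 34.73 / 225.6 = 0.154 m.
That puts it at 1.6 + 0.154 = 1.75 m from the left end.

x ≈ 1.75 m from the left end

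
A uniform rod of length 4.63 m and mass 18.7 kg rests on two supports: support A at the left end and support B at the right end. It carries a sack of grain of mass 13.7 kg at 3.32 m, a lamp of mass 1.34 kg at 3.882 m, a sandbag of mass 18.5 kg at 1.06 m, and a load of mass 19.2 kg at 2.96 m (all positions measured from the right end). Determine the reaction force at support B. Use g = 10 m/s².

R_B ≈ 346 N

Taking torques about support A:
Beam weight: 18.7 × 10 = 187 N down at 2.315 m → arm 2.315 m, τ = 187 × 2.315 = 432.9 N·m clockwise.
Sack of grain: 13.7 × 10 = 137 N down at 3.32 m → arm 1.31 m, τ = 137 × 1.31 = 179.5 N·m clockwise.
Lamp: 1.34 × 10 = 13.4 N down at 3.882 m → arm 0.748 m, τ = 13.4 × 0.748 = 10.02 N·m clockwise.
Sandbag: 18.5 × 10 = 185 N down at 1.06 m → arm 3.57 m, τ = 185 × 3.57 = 660.4 N·m clockwise.
Load: 19.2 × 10 = 192 N down at 2.96 m → arm 1.67 m, τ = 192 × 1.67 = 320.6 N·m clockwise.
Net load moment about support A = 1603 N·m clockwise.
Reaction R at support B is upward at 0 m, arm 4.63 m → moment R × 4.63 counterclockwise.
For rotational equilibrium, R × 4.63 = 1603, so R = 346 N.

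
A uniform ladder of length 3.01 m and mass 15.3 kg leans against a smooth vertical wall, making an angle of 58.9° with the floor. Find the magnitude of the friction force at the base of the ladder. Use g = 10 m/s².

f ≈ 46.1 N

Choose the foot of the ladder as the axis so the floor normal and friction both act there and drop out.
Ladder weight 15.3×10 = 153 N acts at 1.505 m along the ladder; its horizontal arm is 1.505·cos58.9° = 0.7774 m → τ = 118.9 N·m clockwise.
Wall normal N acts horizontally at the top; its moment arm is the height L sinθ = 3.01·sin58.9° = 2.577 m, counterclockwise.
Στ = 0 ⇒ N × 2.577 = 118.9 ⇒ N = 46.1 N.
ΣFx = 0: friction at the foot balances the wall's push, so f = N_wall = 46.1 N.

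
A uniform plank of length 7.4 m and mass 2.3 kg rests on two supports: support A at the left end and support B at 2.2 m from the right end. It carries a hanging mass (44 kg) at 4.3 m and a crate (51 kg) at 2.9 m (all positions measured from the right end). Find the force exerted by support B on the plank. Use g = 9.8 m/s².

R_B ≈ 706 N

Choose support A as the axis so its reaction then has zero moment arm.
Beam weight: 2.3 × 9.8 = 22.54 N down at 3.7 m → arm 3.7 m, τ = 22.54 × 3.7 = 83.4 N·m clockwise.
Hanging mass: 44 × 9.8 = 431.2 N down at 4.3 m → arm 3.1 m, τ = 431.2 × 3.1 = 1337 N·m clockwise.
Crate: 51 × 9.8 = 499.8 N down at 2.9 m → arm 4.5 m, τ = 499.8 × 4.5 = 2249 N·m clockwise.
Net load moment about support A = 3669 N·m clockwise.
Reaction R at support B is upward at 2.2 m, arm 5.2 m → moment R × 5.2 counterclockwise.
Setting net torque to zero: R × 5.2 = 3669 → R = 706 N.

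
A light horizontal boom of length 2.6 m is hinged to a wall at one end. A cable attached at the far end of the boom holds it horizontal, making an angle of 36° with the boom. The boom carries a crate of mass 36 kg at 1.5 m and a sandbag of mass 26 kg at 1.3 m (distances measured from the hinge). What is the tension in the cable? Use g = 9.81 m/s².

Taking torques about the hinge:
Crate: 36 × 9.81 = 353.2 N down at 1.5 m → arm 1.5 m, τ = 353.2 × 1.5 = 529.8 N·m clockwise.
Sandbag: 26 × 9.81 = 255.1 N down at 1.3 m → arm 1.3 m, τ = 255.1 × 1.3 = 331.6 N·m clockwise.
Total clockwise load moment = 861.4 N·m.
The cable tension T acts at 2.6 m; only its component perpendicular to the boom, T sinθ, produces torque. sin 36° = 0.5878.
Balancing moments: T × 2.6 × 0.5878 = 861.4, giving T = 861.4 / 1.528 = 564 N.

T ≈ 564 N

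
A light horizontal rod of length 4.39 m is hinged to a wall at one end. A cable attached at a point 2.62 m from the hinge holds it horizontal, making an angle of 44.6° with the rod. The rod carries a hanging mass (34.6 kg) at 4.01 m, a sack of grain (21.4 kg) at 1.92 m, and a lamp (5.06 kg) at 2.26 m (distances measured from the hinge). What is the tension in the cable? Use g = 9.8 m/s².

T ≈ 1020 N

Choose the hinge as the axis so the unknown hinge reaction has zero arm there.
Hanging mass: 34.6 × 9.8 = 339.1 N down at 4.01 m → arm 4.01 m, τ = 339.1 × 4.01 = 1360 N·m clockwise.
Sack of grain: 21.4 × 9.8 = 209.7 N down at 1.92 m → arm 1.92 m, τ = 209.7 × 1.92 = 402.6 N·m clockwise.
Lamp: 5.06 × 9.8 = 49.59 N down at 2.26 m → arm 2.26 m, τ = 49.59 × 2.26 = 112.1 N·m clockwise.
Total clockwise load moment = 1875 N·m.
The cable tension T acts at 2.62 m; only its component perpendicular to the rod, T sinθ, produces torque. sin 44.6° = 0.7022.
Balancing moments: T × 2.62 × 0.7022 = 1875, giving T = 1875 / 1.84 = 1020 N.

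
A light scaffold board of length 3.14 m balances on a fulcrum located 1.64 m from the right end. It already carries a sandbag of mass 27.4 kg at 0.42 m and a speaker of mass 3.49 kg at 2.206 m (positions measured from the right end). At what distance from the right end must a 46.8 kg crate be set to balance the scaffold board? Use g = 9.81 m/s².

x ≈ 2.31 m from the right end

Sum moments about the fulcrum (at 1.64 m from the right end) (the support reaction has zero arm there).
Sandbag: 27.4 × 9.81 = 268.8 N down at 0.42 m → arm 1.22 m, τ = 268.8 × 1.22 = 327.9 N·m clockwise.
Speaker: 3.49 × 9.81 = 34.24 N down at 2.206 m → arm 0.566 m, τ = 34.24 × 0.566 = 19.38 N·m counterclockwise.
Net moment of existing loads = 308.5 N·m clockwise.
The crate weighs 46.8 × 9.81 = 459.1 N and must supply an equal counterclockwise moment, so its lever arm about the fulcrum is 308.5 / 459.1 = 0.672 m.
That puts it at 1.64 + 0.672 = 2.31 m from the right end.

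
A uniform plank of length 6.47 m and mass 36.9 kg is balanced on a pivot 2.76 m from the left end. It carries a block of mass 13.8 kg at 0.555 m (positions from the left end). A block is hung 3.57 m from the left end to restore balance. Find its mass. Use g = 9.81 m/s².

Sum moments about the pivot (at 2.76 m from the left end) (the support reaction has zero arm there).
Beam weight: 36.9 × 9.81 = 362 N down at 3.235 m → arm 0.475 m, τ = 362 × 0.475 = 171.9 N·m clockwise.
Block: 13.8 × 9.81 = 135.4 N down at 0.555 m → arm 2.205 m, τ = 135.4 × 2.205 = 298.6 N·m counterclockwise.
Net moment of known loads = 126.7 N·m counterclockwise.
An unknown mass m at 3.57 m has arm 0.81 m; its moment is m·g·0.81 clockwise.
Στ = 0 ⇒ m × 9.81 × 0.81 = 126.7 ⇒ m = 126.7 / (9.81 × 0.81) = 15.9 kg.

m ≈ 15.9 kg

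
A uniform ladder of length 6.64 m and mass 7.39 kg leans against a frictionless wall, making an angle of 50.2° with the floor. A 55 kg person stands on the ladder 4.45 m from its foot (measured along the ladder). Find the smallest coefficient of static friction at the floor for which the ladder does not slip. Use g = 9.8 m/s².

μ_min ≈ 0.542

About the foot of the ladder:
Ladder weight 7.39×9.8 = 72.42 N acts at 3.32 m along the ladder; its horizontal arm is 3.32·cos50.2° = 2.125 m → τ = 153.9 N·m clockwise.
Person: 55×9.8 = 539 N at 4.45 m → arm 2.848 m → τ = 1535 N·m clockwise.
Wall normal N acts horizontally at the top; its moment arm is the height L sinθ = 6.64·sin50.2° = 5.101 m, counterclockwise.
For rotational equilibrium, N × 5.101 = 1689, so N = 331.1 N.
ΣFx = 0 ⇒ f = N_wall = 331.1 N. ΣFy = 0 ⇒ N_floor = 611.4 N.
μ_min = f / N_floor = 331.1 / 611.4 = 0.542.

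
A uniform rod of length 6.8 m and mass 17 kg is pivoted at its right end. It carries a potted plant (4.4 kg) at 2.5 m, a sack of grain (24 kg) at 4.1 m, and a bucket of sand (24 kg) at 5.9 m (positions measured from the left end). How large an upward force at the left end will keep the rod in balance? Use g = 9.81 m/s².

F ≈ 235 N

About the right end:
Beam weight: 17 × 9.81 = 166.8 N down at 3.4 m → arm 3.4 m, τ = 166.8 × 3.4 = 567.1 N·m counterclockwise.
Potted plant: 4.4 × 9.81 = 43.16 N down at 2.5 m → arm 4.3 m, τ = 43.16 × 4.3 = 185.6 N·m counterclockwise.
Sack of grain: 24 × 9.81 = 235.4 N down at 4.1 m → arm 2.7 m, τ = 235.4 × 2.7 = 635.6 N·m counterclockwise.
Bucket of sand: 24 × 9.81 = 235.4 N down at 5.9 m → arm 0.9 m, τ = 235.4 × 0.9 = 211.9 N·m counterclockwise.
Net moment of the loads = 1600 N·m counterclockwise.
The upward force F acts at the left end, arm 6.8 m, giving F × 6.8 clockwise.
Στ = 0 ⇒ F × 6.8 = 1600 ⇒ F = 1600 / 6.8 = 235 N.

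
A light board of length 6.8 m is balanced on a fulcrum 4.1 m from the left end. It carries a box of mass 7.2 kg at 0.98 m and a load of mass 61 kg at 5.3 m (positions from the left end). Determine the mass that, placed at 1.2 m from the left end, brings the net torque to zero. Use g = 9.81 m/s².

Choose the fulcrum (at 4.1 m from the left end) as the axis so the support reaction has zero arm there.
Box: 7.2 × 9.81 = 70.63 N down at 0.98 m → arm 3.12 m, τ = 70.63 × 3.12 = 220.4 N·m counterclockwise.
Load: 61 × 9.81 = 598.4 N down at 5.3 m → arm 1.2 m, τ = 598.4 × 1.2 = 718.1 N·m clockwise.
Net moment of known loads = 497.7 N·m clockwise.
An unknown mass m at 1.2 m has arm 2.9 m; its moment is m·g·2.9 counterclockwise.
Στ = 0 ⇒ m × 9.81 × 2.9 = 497.7 ⇒ m = 497.7 / (9.81 × 2.9) = 17.5 kg.

m ≈ 17.5 kg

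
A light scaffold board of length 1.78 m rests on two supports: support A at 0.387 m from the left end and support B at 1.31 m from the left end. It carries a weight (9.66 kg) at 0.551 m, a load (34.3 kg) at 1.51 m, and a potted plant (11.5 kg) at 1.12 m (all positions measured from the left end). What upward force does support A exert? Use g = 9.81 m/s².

R_A ≈ 28.2 N

About support B:
Weight: 9.66 × 9.81 = 94.76 N down at 0.551 m → arm 0.759 m, τ = 94.76 × 0.759 = 71.92 N·m counterclockwise.
Load: 34.3 × 9.81 = 336.5 N down at 1.51 m → arm 0.2 m, τ = 336.5 × 0.2 = 67.3 N·m clockwise.
Potted plant: 11.5 × 9.81 = 112.8 N down at 1.12 m → arm 0.19 m, τ = 112.8 × 0.19 = 21.43 N·m counterclockwise.
Net load moment about support B = 26.05 N·m counterclockwise.
Reaction R at support A is upward at 0.387 m, arm 0.923 m → moment R × 0.923 clockwise.
Στ = 0 ⇒ R × 0.923 = 26.05 ⇒ R = 28.2 N.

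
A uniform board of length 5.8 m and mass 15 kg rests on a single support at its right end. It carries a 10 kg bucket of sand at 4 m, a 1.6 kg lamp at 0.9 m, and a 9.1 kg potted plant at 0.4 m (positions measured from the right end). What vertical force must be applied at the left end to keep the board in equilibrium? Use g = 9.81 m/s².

F ≈ 150 N

Taking torques about the right end:
Beam weight: 15 × 9.81 = 147.2 N down at 2.9 m → arm 2.9 m, τ = 147.2 × 2.9 = 426.9 N·m counterclockwise.
Bucket of sand: 10 × 9.81 = 98.1 N down at 4 m → arm 4 m, τ = 98.1 × 4 = 392.4 N·m counterclockwise.
Lamp: 1.6 × 9.81 = 15.7 N down at 0.9 m → arm 0.9 m, τ = 15.7 × 0.9 = 14.13 N·m counterclockwise.
Potted plant: 9.1 × 9.81 = 89.27 N down at 0.4 m → arm 0.4 m, τ = 89.27 × 0.4 = 35.71 N·m counterclockwise.
Net moment of the loads = 869.1 N·m counterclockwise.
The upward force F acts at the left end, arm 5.8 m, giving F × 5.8 clockwise.
Στ = 0 ⇒ F × 5.8 = 869.1 ⇒ F = 869.1 / 5.8 = 150 N.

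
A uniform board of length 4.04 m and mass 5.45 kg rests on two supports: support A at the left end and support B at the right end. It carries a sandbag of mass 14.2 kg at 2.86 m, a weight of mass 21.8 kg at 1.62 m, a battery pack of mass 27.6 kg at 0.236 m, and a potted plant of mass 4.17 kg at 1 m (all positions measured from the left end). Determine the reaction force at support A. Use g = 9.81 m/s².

R_A ≈ 481 N

Choose support B as the axis so its reaction then has zero moment arm.
Beam weight: 5.45 × 9.81 = 53.46 N down at 2.02 m → arm 2.02 m, τ = 53.46 × 2.02 = 108 N·m counterclockwise.
Sandbag: 14.2 × 9.81 = 139.3 N down at 2.86 m → arm 1.18 m, τ = 139.3 × 1.18 = 164.4 N·m counterclockwise.
Weight: 21.8 × 9.81 = 213.9 N down at 1.62 m → arm 2.42 m, τ = 213.9 × 2.42 = 517.6 N·m counterclockwise.
Battery pack: 27.6 × 9.81 = 270.8 N down at 0.236 m → arm 3.804 m, τ = 270.8 × 3.804 = 1030 N·m counterclockwise.
Potted plant: 4.17 × 9.81 = 40.91 N down at 1 m → arm 3.04 m, τ = 40.91 × 3.04 = 124.4 N·m counterclockwise.
Net load moment about support B = 1944 N·m counterclockwise.
Reaction R at support A is upward at 0 m, arm 4.04 m → moment R × 4.04 clockwise.
For rotational equilibrium, R × 4.04 = 1944, so R = 481 N.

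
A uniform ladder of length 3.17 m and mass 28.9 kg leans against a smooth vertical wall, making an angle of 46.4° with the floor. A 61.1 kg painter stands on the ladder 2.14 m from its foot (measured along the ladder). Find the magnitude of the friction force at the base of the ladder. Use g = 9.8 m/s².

f ≈ 520 N

About the foot of the ladder:
Ladder weight 28.9×9.8 = 283.2 N acts at 1.585 m along the ladder; its horizontal arm is 1.585·cos46.4° = 1.093 m → τ = 309.5 N·m clockwise.
Painter: 61.1×9.8 = 598.8 N at 2.14 m → arm 1.476 m → τ = 883.8 N·m clockwise.
Wall normal N acts horizontally at the top; its moment arm is the height L sinθ = 3.17·sin46.4° = 2.296 m, counterclockwise.
For rotational equilibrium, N × 2.296 = 1193, so N = 520 N.
ΣFx = 0: friction at the foot balances the wall's push, so f = N_wall = 520 N.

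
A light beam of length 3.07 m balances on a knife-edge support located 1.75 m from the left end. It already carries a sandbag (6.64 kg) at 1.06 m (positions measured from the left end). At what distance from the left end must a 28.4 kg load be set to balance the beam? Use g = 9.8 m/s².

Sum moments about the knife-edge support (at 1.75 m from the left end) (the support reaction has zero arm there).
Sandbag: 6.64 × 9.8 = 65.07 N down at 1.06 m → arm 0.69 m, τ = 65.07 × 0.69 = 44.9 N·m counterclockwise.
Net moment of existing loads = 44.9 N·m counterclockwise.
The load weighs 28.4 × 9.8 = 278.3 N and must supply an equal clockwise moment, so its lever arm about the knife-edge support is 44.9 / 278.3 = 0.161 m.
That puts it at 1.75 + 0.161 = 1.91 m from the left end.

x ≈ 1.91 m from the left end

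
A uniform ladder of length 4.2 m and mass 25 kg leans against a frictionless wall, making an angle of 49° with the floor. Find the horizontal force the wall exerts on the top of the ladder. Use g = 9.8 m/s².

N_wall ≈ 106 N

Taking torques about the foot of the ladder:
Ladder weight 25×9.8 = 245 N acts at 2.1 m along the ladder; its horizontal arm is 2.1·cos49° = 1.378 m → τ = 337.6 N·m clockwise.
Wall normal N acts horizontally at the top; its moment arm is the height L sinθ = 4.2·sin49° = 3.17 m, counterclockwise.
Setting net torque to zero: N × 3.17 = 337.6 → N = 106 N.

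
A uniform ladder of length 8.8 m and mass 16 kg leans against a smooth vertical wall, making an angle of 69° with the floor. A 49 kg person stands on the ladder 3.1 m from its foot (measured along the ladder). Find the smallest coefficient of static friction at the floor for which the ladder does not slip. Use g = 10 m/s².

μ_min ≈ 0.149

Choose the foot of the ladder as the axis so the floor normal and friction both act there and drop out.
Ladder weight 16×10 = 160 N acts at 4.4 m along the ladder; its horizontal arm is 4.4·cos69° = 1.577 m → τ = 252.3 N·m clockwise.
Person: 49×10 = 490 N at 3.1 m → arm 1.111 m → τ = 544.4 N·m clockwise.
Wall normal N acts horizontally at the top; its moment arm is the height L sinθ = 8.8·sin69° = 8.216 m, counterclockwise.
For rotational equilibrium, N × 8.216 = 796.7, so N = 96.97 N.
ΣFx = 0 ⇒ f = N_wall = 96.97 N. ΣFy = 0 ⇒ N_floor = 650 N.
μ_min = f / N_floor = 96.97 / 650 = 0.149.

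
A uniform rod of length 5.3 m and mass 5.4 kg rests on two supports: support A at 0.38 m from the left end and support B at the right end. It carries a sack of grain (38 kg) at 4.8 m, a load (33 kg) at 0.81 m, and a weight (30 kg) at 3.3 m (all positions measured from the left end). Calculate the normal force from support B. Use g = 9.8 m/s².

Sum moments about support A (its reaction then has zero moment arm).
Beam weight: 5.4 × 9.8 = 52.92 N down at 2.65 m → arm 2.27 m, τ = 52.92 × 2.27 = 120.1 N·m clockwise.
Sack of grain: 38 × 9.8 = 372.4 N down at 4.8 m → arm 4.42 m, τ = 372.4 × 4.42 = 1646 N·m clockwise.
Load: 33 × 9.8 = 323.4 N down at 0.81 m → arm 0.43 m, τ = 323.4 × 0.43 = 139.1 N·m clockwise.
Weight: 30 × 9.8 = 294 N down at 3.3 m → arm 2.92 m, τ = 294 × 2.92 = 858.5 N·m clockwise.
Net load moment about support A = 2764 N·m clockwise.
Reaction R at support B is upward at 5.3 m, arm 4.92 m → moment R × 4.92 counterclockwise.
Στ = 0 ⇒ R × 4.92 = 2764 ⇒ R = 562 N.

R_B ≈ 562 N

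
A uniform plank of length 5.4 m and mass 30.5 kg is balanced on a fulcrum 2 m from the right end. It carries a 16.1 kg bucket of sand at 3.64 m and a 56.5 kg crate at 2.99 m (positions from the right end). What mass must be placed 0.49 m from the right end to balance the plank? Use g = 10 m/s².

m ≈ 68.7 kg

Take moments about the fulcrum (at 2 m from the right end).
Beam weight: 30.5 × 10 = 305 N down at 2.7 m → arm 0.7 m, τ = 305 × 0.7 = 213.5 N·m counterclockwise.
Bucket of sand: 16.1 × 10 = 161 N down at 3.64 m → arm 1.64 m, τ = 161 × 1.64 = 264 N·m counterclockwise.
Crate: 56.5 × 10 = 565 N down at 2.99 m → arm 0.99 m, τ = 565 × 0.99 = 559.4 N·m counterclockwise.
Net moment of known loads = 1037 N·m counterclockwise.
An unknown mass m at 0.49 m has arm 1.51 m; its moment is m·g·1.51 clockwise.
For rotational equilibrium, m × 10 × 1.51 = 1037, so m = 1037 / (10 × 1.51) = 68.7 kg.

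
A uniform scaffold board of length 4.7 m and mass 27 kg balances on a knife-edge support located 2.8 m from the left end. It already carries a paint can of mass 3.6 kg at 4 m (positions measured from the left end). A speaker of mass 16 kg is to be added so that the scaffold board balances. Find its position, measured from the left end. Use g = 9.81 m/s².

Choose the knife-edge support (at 2.8 m from the left end) as the axis so the support reaction has zero arm there.
Beam weight: 27 × 9.81 = 264.9 N down at 2.35 m → arm 0.45 m, τ = 264.9 × 0.45 = 119.2 N·m counterclockwise.
Paint can: 3.6 × 9.81 = 35.32 N down at 4 m → arm 1.2 m, τ = 35.32 × 1.2 = 42.38 N·m clockwise.
Net moment of existing loads = 76.82 N·m counterclockwise.
The speaker weighs 16 × 9.81 = 157 N and must supply an equal clockwise moment, so its lever arm about the knife-edge support is 76.82 / 157 = 0.489 m.
That puts it at 2.8 + 0.489 = 3.29 m from the left end.

x ≈ 3.29 m from the left end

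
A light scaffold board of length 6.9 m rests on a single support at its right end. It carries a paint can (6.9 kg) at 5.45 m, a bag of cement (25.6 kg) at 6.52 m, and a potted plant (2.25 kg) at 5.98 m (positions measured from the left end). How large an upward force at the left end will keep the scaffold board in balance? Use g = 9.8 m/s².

F ≈ 31 N

Choose the right end as the axis so the unknown pivot reaction has zero arm there.
Paint can: 6.9 × 9.8 = 67.62 N down at 5.45 m → arm 1.45 m, τ = 67.62 × 1.45 = 98.05 N·m counterclockwise.
Bag of cement: 25.6 × 9.8 = 250.9 N down at 6.52 m → arm 0.38 m, τ = 250.9 × 0.38 = 95.34 N·m counterclockwise.
Potted plant: 2.25 × 9.8 = 22.05 N down at 5.98 m → arm 0.92 m, τ = 22.05 × 0.92 = 20.29 N·m counterclockwise.
Net moment of the loads = 213.7 N·m counterclockwise.
The upward force F acts at the left end, arm 6.9 m, giving F × 6.9 clockwise.
Setting net torque to zero: F × 6.9 = 213.7 → F = 213.7 / 6.9 = 31 N.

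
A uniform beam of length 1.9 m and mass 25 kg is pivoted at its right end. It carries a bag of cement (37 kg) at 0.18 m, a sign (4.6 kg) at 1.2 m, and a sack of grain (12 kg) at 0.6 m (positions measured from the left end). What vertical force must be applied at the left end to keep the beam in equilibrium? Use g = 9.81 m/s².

F ≈ 548 N

Taking torques about the right end:
Beam weight: 25 × 9.81 = 245.2 N down at 0.95 m → arm 0.95 m, τ = 245.2 × 0.95 = 232.9 N·m counterclockwise.
Bag of cement: 37 × 9.81 = 363 N down at 0.18 m → arm 1.72 m, τ = 363 × 1.72 = 624.4 N·m counterclockwise.
Sign: 4.6 × 9.81 = 45.13 N down at 1.2 m → arm 0.7 m, τ = 45.13 × 0.7 = 31.59 N·m counterclockwise.
Sack of grain: 12 × 9.81 = 117.7 N down at 0.6 m → arm 1.3 m, τ = 117.7 × 1.3 = 153 N·m counterclockwise.
Net moment of the loads = 1042 N·m counterclockwise.
The upward force F acts at the left end, arm 1.9 m, giving F × 1.9 clockwise.
Balancing moments: F × 1.9 = 1042, giving F = 1042 / 1.9 = 548 N.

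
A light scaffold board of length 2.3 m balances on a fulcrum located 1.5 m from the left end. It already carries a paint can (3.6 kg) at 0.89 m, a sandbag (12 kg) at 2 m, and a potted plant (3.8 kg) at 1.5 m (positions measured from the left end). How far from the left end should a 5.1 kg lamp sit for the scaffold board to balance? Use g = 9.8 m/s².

x ≈ 0.754 m from the left end

Take moments about the fulcrum (at 1.5 m from the left end).
Paint can: 3.6 × 9.8 = 35.28 N down at 0.89 m → arm 0.61 m, τ = 35.28 × 0.61 = 21.52 N·m counterclockwise.
Sandbag: 12 × 9.8 = 117.6 N down at 2 m → arm 0.5 m, τ = 117.6 × 0.5 = 58.8 N·m clockwise.
Potted plant: acts at the fulcrum, moment arm 0 → no torque.
Net moment of existing loads = 37.28 N·m clockwise.
The lamp weighs 5.1 × 9.8 = 49.98 N and must supply an equal counterclockwise moment, so its lever arm about the fulcrum is 37.28 / 49.98 = 0.746 m.
That puts it at 1.5 − 0.746 = 0.754 m from the left end.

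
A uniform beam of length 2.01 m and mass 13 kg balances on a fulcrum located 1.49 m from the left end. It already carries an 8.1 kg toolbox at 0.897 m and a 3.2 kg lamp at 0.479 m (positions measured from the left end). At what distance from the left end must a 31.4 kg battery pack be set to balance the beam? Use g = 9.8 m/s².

x ≈ 1.95 m from the left end

Take moments about the fulcrum (at 1.49 m from the left end).
Beam weight: 13 × 9.8 = 127.4 N down at 1.005 m → arm 0.485 m, τ = 127.4 × 0.485 = 61.79 N·m counterclockwise.
Toolbox: 8.1 × 9.8 = 79.38 N down at 0.897 m → arm 0.593 m, τ = 79.38 × 0.593 = 47.07 N·m counterclockwise.
Lamp: 3.2 × 9.8 = 31.36 N down at 0.479 m → arm 1.011 m, τ = 31.36 × 1.011 = 31.7 N·m counterclockwise.
Net moment of existing loads = 140.6 N·m counterclockwise.
The battery pack weighs 31.4 × 9.8 = 307.7 N and must supply an equal clockwise moment, so its lever arm about the fulcrum is 140.6 / 307.7 = 0.457 m.
That puts it at 1.49 + 0.457 = 1.95 m from the left end.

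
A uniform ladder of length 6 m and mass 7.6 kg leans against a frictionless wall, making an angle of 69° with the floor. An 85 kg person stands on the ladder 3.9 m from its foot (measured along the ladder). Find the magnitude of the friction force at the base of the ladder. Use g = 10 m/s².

f ≈ 227 N

Take moments about the foot of the ladder.
Ladder weight 7.6×10 = 76 N acts at 3 m along the ladder; its horizontal arm is 3·cos69° = 1.075 m → τ = 81.7 N·m clockwise.
Person: 85×10 = 850 N at 3.9 m → arm 1.398 m → τ = 1188 N·m clockwise.
Wall normal N acts horizontally at the top; its moment arm is the height L sinθ = 6·sin69° = 5.601 m, counterclockwise.
Στ = 0 ⇒ N × 5.601 = 1270 ⇒ N = 227 N.
ΣFx = 0: friction at the foot balances the wall's push, so f = N_wall = 227 N.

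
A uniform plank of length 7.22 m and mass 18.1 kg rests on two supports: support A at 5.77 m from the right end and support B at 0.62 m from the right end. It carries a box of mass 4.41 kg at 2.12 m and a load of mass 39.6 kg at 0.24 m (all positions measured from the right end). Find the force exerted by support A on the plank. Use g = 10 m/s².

R_A ≈ 88.7 N

Sum moments about support B (its reaction then has zero moment arm).
Beam weight: 18.1 × 10 = 181 N down at 3.61 m → arm 2.99 m, τ = 181 × 2.99 = 541.2 N·m counterclockwise.
Box: 4.41 × 10 = 44.1 N down at 2.12 m → arm 1.5 m, τ = 44.1 × 1.5 = 66.15 N·m counterclockwise.
Load: 39.6 × 10 = 396 N down at 0.24 m → arm 0.38 m, τ = 396 × 0.38 = 150.5 N·m clockwise.
Net load moment about support B = 456.9 N·m counterclockwise.
Reaction R at support A is upward at 5.77 m, arm 5.15 m → moment R × 5.15 clockwise.
Balancing moments: R × 5.15 = 456.9, giving R = 88.7 N.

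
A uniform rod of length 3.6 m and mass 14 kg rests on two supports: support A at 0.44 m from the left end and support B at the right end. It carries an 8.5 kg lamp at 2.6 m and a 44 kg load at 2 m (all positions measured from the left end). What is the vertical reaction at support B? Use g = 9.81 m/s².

Take moments about support A.
Beam weight: 14 × 9.81 = 137.3 N down at 1.8 m → arm 1.36 m, τ = 137.3 × 1.36 = 186.7 N·m clockwise.
Lamp: 8.5 × 9.81 = 83.39 N down at 2.6 m → arm 2.16 m, τ = 83.39 × 2.16 = 180.1 N·m clockwise.
Load: 44 × 9.81 = 431.6 N down at 2 m → arm 1.56 m, τ = 431.6 × 1.56 = 673.3 N·m clockwise.
Net load moment about support A = 1040 N·m clockwise.
Reaction R at support B is upward at 3.6 m, arm 3.16 m → moment R × 3.16 counterclockwise.
Setting net torque to zero: R × 3.16 = 1040 → R = 329 N.

R_B ≈ 329 N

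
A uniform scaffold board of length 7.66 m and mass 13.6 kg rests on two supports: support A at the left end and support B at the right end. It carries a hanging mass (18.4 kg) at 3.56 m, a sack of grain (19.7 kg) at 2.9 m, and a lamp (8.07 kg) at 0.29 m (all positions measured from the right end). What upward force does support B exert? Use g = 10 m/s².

Taking torques about support A:
Beam weight: 13.6 × 10 = 136 N down at 3.83 m → arm 3.83 m, τ = 136 × 3.83 = 520.9 N·m clockwise.
Hanging mass: 18.4 × 10 = 184 N down at 3.56 m → arm 4.1 m, τ = 184 × 4.1 = 754.4 N·m clockwise.
Sack of grain: 19.7 × 10 = 197 N down at 2.9 m → arm 4.76 m, τ = 197 × 4.76 = 937.7 N·m clockwise.
Lamp: 8.07 × 10 = 80.7 N down at 0.29 m → arm 7.37 m, τ = 80.7 × 7.37 = 594.8 N·m clockwise.
Net load moment about support A = 2808 N·m clockwise.
Reaction R at support B is upward at 0 m, arm 7.66 m → moment R × 7.66 counterclockwise.
Setting net torque to zero: R × 7.66 = 2808 → R = 367 N.

R_B ≈ 367 N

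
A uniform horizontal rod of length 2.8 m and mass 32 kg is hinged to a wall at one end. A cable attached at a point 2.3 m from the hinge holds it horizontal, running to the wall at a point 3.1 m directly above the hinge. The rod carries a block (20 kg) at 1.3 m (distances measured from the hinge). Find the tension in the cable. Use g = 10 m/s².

T ≈ 383 N

Take moments about the hinge.
Beam weight: 32 × 10 = 320 N down at 1.4 m → arm 1.4 m, τ = 320 × 1.4 = 448 N·m clockwise.
Block: 20 × 10 = 200 N down at 1.3 m → arm 1.3 m, τ = 200 × 1.3 = 260 N·m clockwise.
Total clockwise load moment = 708 N·m.
The cable tension T acts at 2.3 m; only its component perpendicular to the rod, T sinθ, produces torque. sinθ = h/√(h²+d²) = 3.1/√(3.1²+2.3²) = 0.8031.
Στ = 0 ⇒ T × 2.3 × 0.8031 = 708 ⇒ T = 708 / 1.847 = 383 N.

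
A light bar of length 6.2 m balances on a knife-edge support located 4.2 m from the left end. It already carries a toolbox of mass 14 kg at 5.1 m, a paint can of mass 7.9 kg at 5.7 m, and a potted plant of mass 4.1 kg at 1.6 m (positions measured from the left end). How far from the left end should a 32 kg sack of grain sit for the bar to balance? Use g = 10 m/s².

x ≈ 3.77 m from the left end

Take moments about the knife-edge support (at 4.2 m from the left end).
Toolbox: 14 × 10 = 140 N down at 5.1 m → arm 0.9 m, τ = 140 × 0.9 = 126 N·m clockwise.
Paint can: 7.9 × 10 = 79 N down at 5.7 m → arm 1.5 m, τ = 79 × 1.5 = 118.5 N·m clockwise.
Potted plant: 4.1 × 10 = 41 N down at 1.6 m → arm 2.6 m, τ = 41 × 2.6 = 106.6 N·m counterclockwise.
Net moment of existing loads = 137.9 N·m clockwise.
The sack of grain weighs 32 × 10 = 320 N and must supply an equal counterclockwise moment, so its lever arm about the knife-edge support is 137.9 / 320 = 0.431 m.
That puts it at 4.2 − 0.431 = 3.77 m from the left end.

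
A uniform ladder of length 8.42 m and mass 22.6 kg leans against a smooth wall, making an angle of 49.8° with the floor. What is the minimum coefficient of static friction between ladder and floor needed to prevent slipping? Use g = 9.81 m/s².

μ_min ≈ 0.423

Taking torques about the foot of the ladder:
Ladder weight 22.6×9.81 = 221.7 N acts at 4.21 m along the ladder; its horizontal arm is 4.21·cos49.8° = 2.717 m → τ = 602.4 N·m clockwise.
Wall normal N acts horizontally at the top; its moment arm is the height L sinθ = 8.42·sin49.8° = 6.431 m, counterclockwise.
Στ = 0 ⇒ N × 6.431 = 602.4 ⇒ N = 93.67 N.
ΣFx = 0 ⇒ f = N_wall = 93.67 N. ΣFy = 0 ⇒ N_floor = 221.7 N.
μ_min = f / N_floor = 93.67 / 221.7 = 0.423.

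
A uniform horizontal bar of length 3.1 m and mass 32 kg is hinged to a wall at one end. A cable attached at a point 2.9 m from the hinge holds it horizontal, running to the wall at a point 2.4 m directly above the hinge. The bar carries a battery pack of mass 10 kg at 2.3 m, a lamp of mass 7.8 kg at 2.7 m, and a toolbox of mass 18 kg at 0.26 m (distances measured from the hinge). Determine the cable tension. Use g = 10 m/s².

Sum moments about the hinge (the unknown hinge reaction has zero arm there).
Beam weight: 32 × 10 = 320 N down at 1.55 m → arm 1.55 m, τ = 320 × 1.55 = 496 N·m clockwise.
Battery pack: 10 × 10 = 100 N down at 2.3 m → arm 2.3 m, τ = 100 × 2.3 = 230 N·m clockwise.
Lamp: 7.8 × 10 = 78 N down at 2.7 m → arm 2.7 m, τ = 78 × 2.7 = 210.6 N·m clockwise.
Toolbox: 18 × 10 = 180 N down at 0.26 m → arm 0.26 m, τ = 180 × 0.26 = 46.8 N·m clockwise.
Total clockwise load moment = 983.4 N·m.
The cable tension T acts at 2.9 m; only its component perpendicular to the bar, T sinθ, produces torque. sinθ = h/√(h²+d²) = 2.4/√(2.4²+2.9²) = 0.6376.
Balancing moments: T × 2.9 × 0.6376 = 983.4, giving T = 983.4 / 1.849 = 532 N.

T ≈ 532 N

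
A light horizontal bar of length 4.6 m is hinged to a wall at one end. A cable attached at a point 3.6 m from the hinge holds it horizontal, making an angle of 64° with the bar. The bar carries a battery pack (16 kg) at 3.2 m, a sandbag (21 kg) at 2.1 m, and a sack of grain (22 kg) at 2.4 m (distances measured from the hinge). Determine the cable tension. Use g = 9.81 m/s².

Taking torques about the hinge:
Battery pack: 16 × 9.81 = 157 N down at 3.2 m → arm 3.2 m, τ = 157 × 3.2 = 502.4 N·m clockwise.
Sandbag: 21 × 9.81 = 206 N down at 2.1 m → arm 2.1 m, τ = 206 × 2.1 = 432.6 N·m clockwise.
Sack of grain: 22 × 9.81 = 215.8 N down at 2.4 m → arm 2.4 m, τ = 215.8 × 2.4 = 517.9 N·m clockwise.
Total clockwise load moment = 1453 N·m.
The cable tension T acts at 3.6 m; only its component perpendicular to the bar, T sinθ, produces torque. sin 64° = 0.8988.
Στ = 0 ⇒ T × 3.6 × 0.8988 = 1453 ⇒ T = 1453 / 3.236 = 449 N.

T ≈ 449 N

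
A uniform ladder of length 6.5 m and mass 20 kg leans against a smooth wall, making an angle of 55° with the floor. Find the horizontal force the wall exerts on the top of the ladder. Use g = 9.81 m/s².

About the foot of the ladder:
Ladder weight 20×9.81 = 196.2 N acts at 3.25 m along the ladder; its horizontal arm is 3.25·cos55° = 1.864 m → τ = 365.7 N·m clockwise.
Wall normal N acts horizontally at the top; its moment arm is the height L sinθ = 6.5·sin55° = 5.324 m, counterclockwise.
Στ = 0 ⇒ N × 5.324 = 365.7 ⇒ N = 68.7 N.

N_wall ≈ 68.7 N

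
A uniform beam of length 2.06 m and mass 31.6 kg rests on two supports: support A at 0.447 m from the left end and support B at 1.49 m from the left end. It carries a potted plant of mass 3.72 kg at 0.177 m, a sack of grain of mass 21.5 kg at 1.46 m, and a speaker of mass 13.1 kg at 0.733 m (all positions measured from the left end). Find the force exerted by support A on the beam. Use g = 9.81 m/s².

Taking torques about support B:
Beam weight: 31.6 × 9.81 = 310 N down at 1.03 m → arm 0.46 m, τ = 310 × 0.46 = 142.6 N·m counterclockwise.
Potted plant: 3.72 × 9.81 = 36.49 N down at 0.177 m → arm 1.313 m, τ = 36.49 × 1.313 = 47.91 N·m counterclockwise.
Sack of grain: 21.5 × 9.81 = 210.9 N down at 1.46 m → arm 0.03 m, τ = 210.9 × 0.03 = 6.327 N·m counterclockwise.
Speaker: 13.1 × 9.81 = 128.5 N down at 0.733 m → arm 0.757 m, τ = 128.5 × 0.757 = 97.27 N·m counterclockwise.
Net load moment about support B = 294.1 N·m counterclockwise.
Reaction R at support A is upward at 0.447 m, arm 1.043 m → moment R × 1.043 clockwise.
Στ = 0 ⇒ R × 1.043 = 294.1 ⇒ R = 282 N.

R_A ≈ 282 N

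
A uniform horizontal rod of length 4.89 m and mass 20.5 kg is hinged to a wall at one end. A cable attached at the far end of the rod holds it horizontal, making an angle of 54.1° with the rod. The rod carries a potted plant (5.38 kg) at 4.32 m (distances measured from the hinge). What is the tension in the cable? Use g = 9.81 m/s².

T ≈ 182 N

Sum moments about the hinge (the unknown hinge reaction has zero arm there).
Beam weight: 20.5 × 9.81 = 201.1 N down at 2.445 m → arm 2.445 m, τ = 201.1 × 2.445 = 491.7 N·m clockwise.
Potted plant: 5.38 × 9.81 = 52.78 N down at 4.32 m → arm 4.32 m, τ = 52.78 × 4.32 = 228 N·m clockwise.
Total clockwise load moment = 719.7 N·m.
The cable tension T acts at 4.89 m; only its component perpendicular to the rod, T sinθ, produces torque. sin 54.1° = 0.81.
For rotational equilibrium, T × 4.89 × 0.81 = 719.7, so T = 719.7 / 3.961 = 182 N.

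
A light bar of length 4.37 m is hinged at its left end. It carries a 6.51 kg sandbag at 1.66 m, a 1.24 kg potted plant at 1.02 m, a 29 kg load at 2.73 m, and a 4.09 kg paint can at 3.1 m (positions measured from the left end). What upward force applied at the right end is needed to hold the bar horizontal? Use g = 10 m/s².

F ≈ 238 N

Taking torques about the left end:
Sandbag: 6.51 × 10 = 65.1 N down at 1.66 m → arm 1.66 m, τ = 65.1 × 1.66 = 108.1 N·m clockwise.
Potted plant: 1.24 × 10 = 12.4 N down at 1.02 m → arm 1.02 m, τ = 12.4 × 1.02 = 12.65 N·m clockwise.
Load: 29 × 10 = 290 N down at 2.73 m → arm 2.73 m, τ = 290 × 2.73 = 791.7 N·m clockwise.
Paint can: 4.09 × 10 = 40.9 N down at 3.1 m → arm 3.1 m, τ = 40.9 × 3.1 = 126.8 N·m clockwise.
Net moment of the loads = 1039 N·m clockwise.
The upward force F acts at the right end, arm 4.37 m, giving F × 4.37 counterclockwise.
Στ = 0 ⇒ F × 4.37 = 1039 ⇒ F = 1039 / 4.37 = 238 N.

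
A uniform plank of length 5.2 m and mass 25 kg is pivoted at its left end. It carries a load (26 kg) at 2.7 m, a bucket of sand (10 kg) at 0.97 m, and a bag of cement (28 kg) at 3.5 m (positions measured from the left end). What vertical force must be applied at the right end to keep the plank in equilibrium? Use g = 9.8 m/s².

Sum moments about the left end (the unknown pivot reaction has zero arm there).
Beam weight: 25 × 9.8 = 245 N down at 2.6 m → arm 2.6 m, τ = 245 × 2.6 = 637 N·m clockwise.
Load: 26 × 9.8 = 254.8 N down at 2.7 m → arm 2.7 m, τ = 254.8 × 2.7 = 688 N·m clockwise.
Bucket of sand: 10 × 9.8 = 98 N down at 0.97 m → arm 0.97 m, τ = 98 × 0.97 = 95.06 N·m clockwise.
Bag of cement: 28 × 9.8 = 274.4 N down at 3.5 m → arm 3.5 m, τ = 274.4 × 3.5 = 960.4 N·m clockwise.
Net moment of the loads = 2380 N·m clockwise.
The upward force F acts at the right end, arm 5.2 m, giving F × 5.2 counterclockwise.
Στ = 0 ⇒ F × 5.2 = 2380 ⇒ F = 2380 / 5.2 = 458 N.

F ≈ 458 N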